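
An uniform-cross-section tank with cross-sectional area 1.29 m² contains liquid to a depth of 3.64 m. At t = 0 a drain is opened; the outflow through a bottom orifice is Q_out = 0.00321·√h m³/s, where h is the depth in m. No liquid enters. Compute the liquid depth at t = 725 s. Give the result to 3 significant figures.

1.01 m

With no inflow, A dh/dt = −0.00321 √h.
∫ h^(−1/2) dh = −(0.00321/A) ∫ dt, giving 2√h = 2√h₀ − (0.00321/A) t.
√h = √3.64 − 0.00321·725/(2·1.29) = 1.9079 − 0.90203 = 1.0058.
h = 1.0058² = 1.0117 m.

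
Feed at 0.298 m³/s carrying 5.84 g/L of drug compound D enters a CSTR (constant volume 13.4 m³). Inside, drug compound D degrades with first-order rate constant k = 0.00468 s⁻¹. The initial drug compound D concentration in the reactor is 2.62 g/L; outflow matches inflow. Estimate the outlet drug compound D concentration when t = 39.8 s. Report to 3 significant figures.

4.07 g/L

Accumulation = in − out − consumed: V dC/dt = Q C_in − Q C − k V C.
This is linear with rate a = Q/V + k = 0.026919 s⁻¹.
C_ss = Q C_in/(Q + kV) = 4.8247 g/L; C(t) = C_ss + (C₀ − C_ss) e^(−a t).
C(39.8) = 4.8247 + (-2.2047)·e^(−0.026919·39.8) = 4.8247 + (-2.2047)·0.34254 = 4.0695 g/L.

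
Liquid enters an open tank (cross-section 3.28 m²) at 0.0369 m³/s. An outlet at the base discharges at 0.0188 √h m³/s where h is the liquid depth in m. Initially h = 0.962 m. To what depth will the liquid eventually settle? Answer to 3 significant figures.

Level balance: A dh/dt = 0.0369 − 0.0188 √h. Setting dh/dt = 0:
Q_in = 0.0188 √h_ss ⇒ √h_ss = 0.0369/0.0188 = 1.9628.
h_ss = 1.9628² = 3.8525 m. (Since h₀ = 0.962 m < h_ss, the level will rise toward this value.)

3.85 m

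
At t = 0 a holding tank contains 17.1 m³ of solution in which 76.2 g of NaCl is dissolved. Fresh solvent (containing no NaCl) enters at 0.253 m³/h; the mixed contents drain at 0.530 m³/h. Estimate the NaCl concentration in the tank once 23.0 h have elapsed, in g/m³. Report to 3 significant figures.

2.91 g/m³

Total volume: dV/dt = Q_in − Q_out = -0.27700 m³/h, so V(t) = 17.1 − 0.27700 t and V(23.0) = 10.729 m³.
Species balance (pure solvent in): dm/dt = −Q_out · m/V(t).
dm/m = −Q_out dt/(V₀ − 0.27700 t); integrating gives ln(m/m₀) = −(Q_out/(Q_in−Q_out)) ln(V/V₀).
m = m₀ (V₀/V)^(Q_out/(Q_in−Q_out)) = 76.2 × (17.1/10.729)^(-1.9134) = 31.234 g.
C = m/V = 31.234/10.729 = 2.9111 g/m³.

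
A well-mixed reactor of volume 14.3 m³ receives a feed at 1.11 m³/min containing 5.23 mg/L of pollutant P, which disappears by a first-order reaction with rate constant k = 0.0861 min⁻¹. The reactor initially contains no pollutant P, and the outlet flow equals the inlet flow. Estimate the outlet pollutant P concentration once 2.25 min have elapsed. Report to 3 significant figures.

0.764 mg/L

V dC/dt = Q(C_in − C) − k V C.
This is linear with rate a = Q/V + k = 0.16372 min⁻¹.
C_ss = Q C_in/(Q + kV) = 2.4796 mg/L; C(t) = C_ss + (C₀ − C_ss) e^(−a t).
C(2.25) = 2.4796 + (-2.4796)·e^(−0.16372·2.25) = 2.4796 + (-2.4796)·0.69186 = 0.76407 mg/L.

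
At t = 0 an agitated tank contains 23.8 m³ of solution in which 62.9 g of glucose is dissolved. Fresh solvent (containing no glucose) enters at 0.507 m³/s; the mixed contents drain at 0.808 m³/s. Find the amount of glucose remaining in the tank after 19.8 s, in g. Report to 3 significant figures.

29.0 g

Let m(t) be the amount of glucose. Volume: V(t) = V₀ + (Q_in − Q_out) t = 23.8 − 0.30100 t; V(19.8) = 17.840 m³.
Solute balance: dm/dt = 0 − Q_out C = −Q_out m/V(t).
Separate: dm/m = −Q_out dt/V(t) ⇒ ln(m/m₀) = −(Q_out/(Q_in−Q_out)) ln(V/V₀).
m = m₀ (V₀/V)^(Q_out/(Q_in−Q_out)) = 62.9 × (23.8/17.840)^(-2.6844) = 29.015 g.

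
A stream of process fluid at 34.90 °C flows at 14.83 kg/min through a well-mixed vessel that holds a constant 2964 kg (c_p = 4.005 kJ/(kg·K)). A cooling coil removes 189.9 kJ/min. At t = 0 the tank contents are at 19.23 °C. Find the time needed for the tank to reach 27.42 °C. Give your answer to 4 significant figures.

Energy balance: M c_p dT/dt = ṁ c_p (T_in − T) − 189.9.
τ = M/ṁ = 199.865 min; T_ss = T_in − Q̇/(ṁ c_p) = 31.7027 °C.
T(t) = T_ss + (T₀ − T_ss) e^(−t/τ). Set T = 27.42:
e^(−t/τ) = (27.42 − 31.7027)/(19.23 − 31.7027) = 0.343367
t = −199.865 · ln(0.343367) = 213.647 min.

213.6 min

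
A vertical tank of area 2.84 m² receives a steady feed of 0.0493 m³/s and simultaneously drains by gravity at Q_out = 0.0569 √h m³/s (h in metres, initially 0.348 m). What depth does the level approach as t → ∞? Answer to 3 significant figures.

Mass balance (ρ constant): A dh/dt = Q_in − 0.0569 √h. At steady state dh/dt = 0:
Q_in = 0.0569 √h_ss ⇒ √h_ss = 0.0493/0.0569 = 0.86643.
h_ss = 0.86643² = 0.75070 m. (Since h₀ = 0.348 m < h_ss, the level will rise toward this value.)

0.751 m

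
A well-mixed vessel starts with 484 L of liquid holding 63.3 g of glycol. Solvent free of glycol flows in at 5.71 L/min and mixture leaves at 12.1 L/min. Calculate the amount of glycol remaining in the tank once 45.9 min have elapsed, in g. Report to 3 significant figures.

10.9 g

Total volume: dV/dt = Q_in − Q_out = -6.3900 L/min, so V(t) = 484 − 6.3900 t and V(45.9) = 190.70 L.
Species balance (pure solvent in): dm/dt = −Q_out · m/V(t).
Separate: dm/m = −Q_out dt/V(t) ⇒ ln(m/m₀) = −(Q_out/(Q_in−Q_out)) ln(V/V₀).
m = m₀ (V₀/V)^(Q_out/(Q_in−Q_out)) = 63.3 × (484/190.70)^(-1.8936) = 10.851 g.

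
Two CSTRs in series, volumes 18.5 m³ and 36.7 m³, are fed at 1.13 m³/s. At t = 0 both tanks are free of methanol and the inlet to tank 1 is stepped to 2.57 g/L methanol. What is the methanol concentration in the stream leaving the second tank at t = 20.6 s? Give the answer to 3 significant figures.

0.564 g/L

Each tank obeys Vᵢ dCᵢ/dt = Q(Cᵢ₋₁ − Cᵢ), so τᵢ = Vᵢ/Q.
τ₁ = 18.5/1.13 = 16.372 s; τ₂ = 36.7/1.13 = 32.478 s.
Tank 1: C₁ = C_in(1 − e^(−t/τ₁)). Tank 2 (τ₁ ≠ τ₂): C₂ = C_in[1 − (τ₁ e^(−t/τ₁) − τ₂ e^(−t/τ₂))/(τ₁ − τ₂)].
At t = 20.6: e^(−t/τ₁) = 0.28415, e^(−t/τ₂) = 0.53032.
C₂ = 2.57·[1 − (16.372·0.28415 − 32.478·0.53032)/(-16.106)] = 2.57·0.21945 = 0.56399 g/L.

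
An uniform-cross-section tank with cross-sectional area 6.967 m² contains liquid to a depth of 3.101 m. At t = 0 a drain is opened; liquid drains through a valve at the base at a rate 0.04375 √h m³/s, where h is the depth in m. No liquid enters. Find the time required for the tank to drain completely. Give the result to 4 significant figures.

560.9 s

With no inflow, A dh/dt = −0.04375 √h.
∫ h^(−1/2) dh = −(0.04375/A) ∫ dt, giving 2√h = 2√h₀ − (0.04375/A) t.
Tank is empty when √h = 0: t_empty = 2A√h₀/0.04375.
t_empty = 2·6.967·√3.101/0.04375 = 13.9340·1.76097/0.04375 = 560.852 s.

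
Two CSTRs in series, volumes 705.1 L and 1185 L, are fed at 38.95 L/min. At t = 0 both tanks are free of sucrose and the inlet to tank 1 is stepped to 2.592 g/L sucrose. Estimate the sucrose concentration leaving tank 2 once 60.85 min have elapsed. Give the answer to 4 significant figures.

Species balance on tank i: dCᵢ/dt = (Cᵢ₋₁ − Cᵢ)/τᵢ with τᵢ = Vᵢ/Q.
τ₁ = 705.1/38.95 = 18.1027 min; τ₂ = 1185/38.95 = 30.4236 min.
Solving the cascade with C₁(0)=C₂(0)=0 gives C₂(t) = C_in[1 − (τ₁ e^(−t/τ₁) − τ₂ e^(−t/τ₂))/(τ₁ − τ₂)].
At t = 60.85: e^(−t/τ₁) = 0.0346874, e^(−t/τ₂) = 0.135323.
C₂ = 2.592·[1 − (18.1027·0.0346874 − 30.4236·0.135323)/(-12.3209)] = 2.592·0.716817 = 1.85799 g/L.

1.858 g/L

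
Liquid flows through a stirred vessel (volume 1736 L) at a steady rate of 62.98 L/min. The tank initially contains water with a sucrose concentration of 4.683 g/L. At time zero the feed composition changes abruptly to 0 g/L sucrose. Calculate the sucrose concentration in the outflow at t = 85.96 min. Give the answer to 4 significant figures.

0.2071 g/L

Transient balance on the dissolved component: V dC/dt = Q(C_in − C).
Time constant τ = V/Q = 1736/62.98 = 27.5643 min.
Integrating: C(t) = C_in + (C₀ − C_in) e^(−t/τ).
C(85.96) = 0 + (4.683 − 0)·e^(−85.96/27.5643) = 0 + (4.68300)·0.0442223 = 0.207093 g/L.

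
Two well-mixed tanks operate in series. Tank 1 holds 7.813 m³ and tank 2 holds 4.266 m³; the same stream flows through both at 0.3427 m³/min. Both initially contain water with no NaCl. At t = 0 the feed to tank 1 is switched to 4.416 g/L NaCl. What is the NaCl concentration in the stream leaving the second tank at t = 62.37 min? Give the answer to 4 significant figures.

3.821 g/L

Time constants: τᵢ = Vᵢ/Q for each well-mixed tank.
τ₁ = 7.813/0.3427 = 22.7984 min; τ₂ = 4.266/0.3427 = 12.4482 min.
Solving the cascade with C₁(0)=C₂(0)=0 gives C₂(t) = C_in[1 − (τ₁ e^(−t/τ₁) − τ₂ e^(−t/τ₂))/(τ₁ − τ₂)].
At t = 62.37: e^(−t/τ₁) = 0.0648471, e^(−t/τ₂) = 0.00666850.
C₂ = 4.416·[1 − (22.7984·0.0648471 − 12.4482·0.00666850)/(10.3502)] = 4.416·0.865181 = 3.82064 g/L.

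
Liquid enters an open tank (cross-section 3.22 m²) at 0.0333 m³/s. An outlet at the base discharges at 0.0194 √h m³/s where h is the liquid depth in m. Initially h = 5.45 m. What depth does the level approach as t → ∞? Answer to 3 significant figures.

2.95 m

Level balance: A dh/dt = 0.0333 − 0.0194 √h. Setting dh/dt = 0:
Q_in = 0.0194 √h_ss ⇒ √h_ss = 0.0333/0.0194 = 1.7165.
h_ss = 1.7165² = 2.9464 m. (Since h₀ = 5.45 m > h_ss, the level will fall toward this value.)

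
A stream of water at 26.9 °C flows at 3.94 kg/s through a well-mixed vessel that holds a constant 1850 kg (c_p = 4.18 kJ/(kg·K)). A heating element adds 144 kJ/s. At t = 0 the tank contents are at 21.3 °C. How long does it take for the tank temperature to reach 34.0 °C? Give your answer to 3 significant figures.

Energy balance: M c_p dT/dt = ṁ c_p (T_in − T) + 144.
τ = M/ṁ = 469.54 s; T_ss = T_in + Q̇/(ṁ c_p) = 35.644 °C.
T(t) = T_ss + (T₀ − T_ss) e^(−t/τ). Set T = 34.0:
e^(−t/τ) = (34.0 − 35.644)/(21.3 − 35.644) = 0.11459
t = −469.54 · ln(0.11459) = 1017.2 s.

1020 s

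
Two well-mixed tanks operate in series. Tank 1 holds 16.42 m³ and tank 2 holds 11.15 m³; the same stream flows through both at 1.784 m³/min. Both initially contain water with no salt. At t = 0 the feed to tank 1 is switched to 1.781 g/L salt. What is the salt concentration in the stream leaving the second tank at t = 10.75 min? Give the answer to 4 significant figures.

Species balance on tank i: dCᵢ/dt = (Cᵢ₋₁ − Cᵢ)/τᵢ with τᵢ = Vᵢ/Q.
τ₁ = 16.42/1.784 = 9.20404 min; τ₂ = 11.15/1.784 = 6.25000 min.
Solving the cascade with C₁(0)=C₂(0)=0 gives C₂(t) = C_in[1 − (τ₁ e^(−t/τ₁) − τ₂ e^(−t/τ₂))/(τ₁ − τ₂)].
At t = 10.75: e^(−t/τ₁) = 0.310999, e^(−t/τ₂) = 0.179066.
C₂ = 1.781·[1 − (9.20404·0.310999 − 6.25000·0.179066)/(2.95404)] = 1.781·0.409864 = 0.729969 g/L.

0.7300 g/L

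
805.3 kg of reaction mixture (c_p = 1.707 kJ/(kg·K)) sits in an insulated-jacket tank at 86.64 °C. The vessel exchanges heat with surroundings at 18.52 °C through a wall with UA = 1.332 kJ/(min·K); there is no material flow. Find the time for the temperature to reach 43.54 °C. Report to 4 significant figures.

1034 min

Lumped-capacitance energy balance: M c_p dT/dt = UA(T_amb − T).
τ = M c_p/UA = 1032.02 min; T_ss = T_amb = 18.5200 °C.
T(t) = T_ss + (T₀ − T_ss)e^(−t/τ); set T = 43.54:
t = −τ ln[(T − T_ss)/(T₀ − T_ss)] = −1032.02 · ln(0.367293) = 1033.66 min.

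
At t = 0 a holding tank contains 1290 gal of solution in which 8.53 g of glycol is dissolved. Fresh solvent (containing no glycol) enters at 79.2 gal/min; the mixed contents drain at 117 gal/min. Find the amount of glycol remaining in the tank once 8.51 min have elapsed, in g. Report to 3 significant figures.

Total volume: dV/dt = Q_in − Q_out = -37.800 gal/min, so V(t) = 1290 − 37.800 t and V(8.51) = 968.32 gal.
Species balance (pure solvent in): dm/dt = −Q_out · m/V(t).
dm/m = −Q_out dt/(V₀ − 37.800 t); integrating gives ln(m/m₀) = −(Q_out/(Q_in−Q_out)) ln(V/V₀).
m = m₀ (V₀/V)^(Q_out/(Q_in−Q_out)) = 8.53 × (1290/968.32)^(-3.0952) = 3.5106 g.

3.51 g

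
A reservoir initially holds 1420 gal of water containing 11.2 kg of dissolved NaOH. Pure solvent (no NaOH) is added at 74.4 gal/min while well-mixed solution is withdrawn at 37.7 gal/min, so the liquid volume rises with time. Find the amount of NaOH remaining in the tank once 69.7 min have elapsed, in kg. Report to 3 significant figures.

Total volume: dV/dt = Q_in − Q_out = 36.700 gal/min, so V(t) = 1420 + 36.700 t and V(69.7) = 3978.0 gal.
No NaOH enters, so dm/dt = −Q_out · (m/V).
dm/m = −Q_out dt/(V₀ + 36.700 t); integrating gives ln(m/m₀) = −(Q_out/(Q_in−Q_out)) ln(V/V₀).
m = m₀ (V₀/V)^(Q_out/(Q_in−Q_out)) = 11.2 × (1420/3978.0)^(1.0272) = 3.8873 kg.

3.89 kg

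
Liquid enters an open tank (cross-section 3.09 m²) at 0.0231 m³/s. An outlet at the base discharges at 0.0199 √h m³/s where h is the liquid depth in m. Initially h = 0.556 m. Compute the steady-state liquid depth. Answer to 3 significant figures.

1.35 m

Level balance: A dh/dt = 0.0231 − 0.0199 √h. Setting dh/dt = 0:
Q_in = 0.0199 √h_ss ⇒ √h_ss = 0.0231/0.0199 = 1.1608.
h_ss = 1.1608² = 1.3475 m. (Since h₀ = 0.556 m < h_ss, the level will rise toward this value.)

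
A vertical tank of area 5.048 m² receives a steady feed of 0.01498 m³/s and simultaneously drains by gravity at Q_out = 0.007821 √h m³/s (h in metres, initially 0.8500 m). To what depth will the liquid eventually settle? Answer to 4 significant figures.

Level balance: A dh/dt = 0.01498 − 0.007821 √h. Setting dh/dt = 0:
Q_in = 0.007821 √h_ss ⇒ √h_ss = 0.01498/0.007821 = 1.91536.
h_ss = 1.91536² = 3.66859 m. (Since h₀ = 0.8500 m < h_ss, the level will rise toward this value.)

3.669 m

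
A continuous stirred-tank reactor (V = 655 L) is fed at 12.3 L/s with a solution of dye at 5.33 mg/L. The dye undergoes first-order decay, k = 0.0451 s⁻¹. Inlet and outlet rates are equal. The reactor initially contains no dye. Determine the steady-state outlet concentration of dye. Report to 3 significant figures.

1.57 mg/L

V dC/dt = Q(C_in − C) − k V C.
At steady state: 0 = Q C_in − (Q + kV) C_ss, so C_ss = Q C_in/(Q + kV).
C_ss = 12.3·5.33/(12.3 + 0.0451·655) = 65.559/41.841 = 1.5669 mg/L.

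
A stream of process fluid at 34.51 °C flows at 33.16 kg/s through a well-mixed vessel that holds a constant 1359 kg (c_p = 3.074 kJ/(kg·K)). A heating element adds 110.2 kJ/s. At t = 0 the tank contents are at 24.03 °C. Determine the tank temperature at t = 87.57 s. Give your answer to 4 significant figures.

34.23 °C

M c_p dT/dt = ṁ c_p (T_in − T) + Q̇.
τ = M/ṁ = 40.9831 s; T_ss = T_in + Q̇/(ṁ c_p) = 34.51 + 110.2/(33.16·3.074) = 35.5911 °C.
Integrating: T(t) = T_ss + (T₀ − T_ss) e^(−t/τ).
T(87.57) = 35.5911 + (-11.5611)·e^(−87.57/40.9831) = 35.5911 + (-11.5611)·0.118040 = 34.2264 °C.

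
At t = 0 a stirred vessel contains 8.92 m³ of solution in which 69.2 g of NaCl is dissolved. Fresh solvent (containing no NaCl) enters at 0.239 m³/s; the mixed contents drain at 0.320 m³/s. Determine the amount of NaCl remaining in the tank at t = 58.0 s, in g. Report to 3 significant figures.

3.60 g

Let m(t) be the amount of NaCl. Volume: V(t) = V₀ + (Q_in − Q_out) t = 8.92 − 0.081000 t; V(58.0) = 4.2220 m³.
Species balance (pure solvent in): dm/dt = −Q_out · m/V(t).
dm/m = −Q_out dt/(V₀ − 0.081000 t); integrating gives ln(m/m₀) = −(Q_out/(Q_in−Q_out)) ln(V/V₀).
m = m₀ (V₀/V)^(Q_out/(Q_in−Q_out)) = 69.2 × (8.92/4.2220)^(-3.9506) = 3.6038 g.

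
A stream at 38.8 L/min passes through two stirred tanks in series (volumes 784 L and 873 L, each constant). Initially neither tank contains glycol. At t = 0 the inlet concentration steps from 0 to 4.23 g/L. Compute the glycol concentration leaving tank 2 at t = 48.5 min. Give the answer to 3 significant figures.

2.80 g/L

Each tank obeys Vᵢ dCᵢ/dt = Q(Cᵢ₋₁ − Cᵢ), so τᵢ = Vᵢ/Q.
τ₁ = 784/38.8 = 20.206 min; τ₂ = 873/38.8 = 22.500 min.
Tank 1: C₁ = C_in(1 − e^(−t/τ₁)). Tank 2 (τ₁ ≠ τ₂): C₂ = C_in[1 − (τ₁ e^(−t/τ₁) − τ₂ e^(−t/τ₂))/(τ₁ − τ₂)].
At t = 48.5: e^(−t/τ₁) = 0.090695, e^(−t/τ₂) = 0.11584.
C₂ = 4.23·[1 − (20.206·0.090695 − 22.500·0.11584)/(-2.2938)] = 4.23·0.66267 = 2.8031 g/L.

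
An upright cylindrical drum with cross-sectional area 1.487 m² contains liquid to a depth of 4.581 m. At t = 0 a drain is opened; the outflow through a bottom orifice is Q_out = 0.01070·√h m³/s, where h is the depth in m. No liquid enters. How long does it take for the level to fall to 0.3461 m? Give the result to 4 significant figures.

With no inflow, A dh/dt = −0.01070 √h.
∫ h^(−1/2) dh = −(0.01070/A) ∫ dt, giving 2√h = 2√h₀ − (0.01070/A) t.
t = 2A(√h₀ − √h)/0.01070 = 2·1.487·(√4.581 − √0.3461)/0.01070
  = 2.97400 × (2.14033 − 0.588303) / 0.01070 = 431.376 s.

431.4 s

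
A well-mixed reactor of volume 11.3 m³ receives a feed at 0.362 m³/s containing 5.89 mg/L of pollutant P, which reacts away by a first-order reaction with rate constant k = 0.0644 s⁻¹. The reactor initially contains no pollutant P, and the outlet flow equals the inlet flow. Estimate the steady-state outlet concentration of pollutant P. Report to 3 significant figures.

Species balance: V dC/dt = Q C_in − Q C − k V C.
Steady state (dC/dt = 0): C_ss = Q C_in/(Q + kV) = C_in/(1 + kV/Q).
C_ss = 0.362·5.89/(0.362 + 0.0644·11.3) = 2.1322/1.0897 = 1.9566 mg/L.

1.96 mg/L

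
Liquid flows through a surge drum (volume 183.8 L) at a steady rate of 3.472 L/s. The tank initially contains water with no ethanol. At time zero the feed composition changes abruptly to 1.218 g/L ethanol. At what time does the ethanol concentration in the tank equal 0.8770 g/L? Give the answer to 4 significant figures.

Species balance: V dC/dt = Q(C_in − C) ⇒ τ = V/Q = 52.9378 s.
C(t) = C_in + (C₀ − C_in) e^(−t/τ). Set C = 0.8770 and solve for t:
e^(−t/τ) = (C − C_in)/(C₀ − C_in) = (0.8770 − 1.218)/(0 − 1.218) = 0.279967
t = −τ ln(…) = 52.9378 × 1.27308 = 67.3942 s.

67.39 s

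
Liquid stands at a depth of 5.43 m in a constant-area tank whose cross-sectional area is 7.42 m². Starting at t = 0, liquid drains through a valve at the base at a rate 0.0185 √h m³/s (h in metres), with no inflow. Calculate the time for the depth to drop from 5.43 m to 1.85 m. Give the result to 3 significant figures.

Unsteady balance on liquid volume: A dh/dt = −0.0185 √h.
∫ h^(−1/2) dh = −(0.0185/A) ∫ dt, giving 2√h = 2√h₀ − (0.0185/A) t.
t = 2A(√h₀ − √h)/0.0185 = 2·7.42·(√5.43 − √1.85)/0.0185
  = 14.840 × (2.3302 − 1.3601) / 0.0185 = 778.17 s.

778 s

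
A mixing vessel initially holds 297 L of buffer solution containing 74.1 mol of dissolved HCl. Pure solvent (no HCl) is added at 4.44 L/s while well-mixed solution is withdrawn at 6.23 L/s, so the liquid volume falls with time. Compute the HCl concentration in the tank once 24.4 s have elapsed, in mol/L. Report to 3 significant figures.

0.168 mol/L

Total volume: dV/dt = Q_in − Q_out = -1.7900 L/s, so V(t) = 297 − 1.7900 t and V(24.4) = 253.32 L.
No HCl enters, so dm/dt = −Q_out · (m/V).
Separate: dm/m = −Q_out dt/V(t) ⇒ ln(m/m₀) = −(Q_out/(Q_in−Q_out)) ln(V/V₀).
m = m₀ (V₀/V)^(Q_out/(Q_in−Q_out)) = 74.1 × (297/253.32)^(-3.4804) = 42.598 mol.
C = m/V = 42.598/253.32 = 0.16816 mol/L.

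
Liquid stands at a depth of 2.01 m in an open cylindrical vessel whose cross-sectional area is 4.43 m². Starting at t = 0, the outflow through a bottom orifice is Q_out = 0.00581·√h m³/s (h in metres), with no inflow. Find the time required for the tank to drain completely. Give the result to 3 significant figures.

Mass balance (ρ constant): A dh/dt = −0.00581 √h.
∫ h^(−1/2) dh = −(0.00581/A) ∫ dt, giving 2√h = 2√h₀ − (0.00581/A) t.
Tank is empty when √h = 0: t_empty = 2A√h₀/0.00581.
t_empty = 2·4.43·√2.01/0.00581 = 8.8600·1.4177/0.00581 = 2162.0 s.

2160 s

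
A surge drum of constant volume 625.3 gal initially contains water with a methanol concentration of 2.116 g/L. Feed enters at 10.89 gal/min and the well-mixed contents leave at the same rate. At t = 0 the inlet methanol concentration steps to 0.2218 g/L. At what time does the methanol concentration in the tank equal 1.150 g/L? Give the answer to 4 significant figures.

Species balance on the tank: V dC/dt = Q(C_in − C), so τ = V/Q = 57.4197 min.
C(t) = C_in + (C₀ − C_in) e^(−t/τ). Set C = 1.150 and solve for t:
e^(−t/τ) = (C − C_in)/(C₀ − C_in) = (1.150 − 0.2218)/(2.116 − 0.2218) = 0.490022
t = −τ ln(…) = 57.4197 × 0.713305 = 40.9577 min.

40.96 min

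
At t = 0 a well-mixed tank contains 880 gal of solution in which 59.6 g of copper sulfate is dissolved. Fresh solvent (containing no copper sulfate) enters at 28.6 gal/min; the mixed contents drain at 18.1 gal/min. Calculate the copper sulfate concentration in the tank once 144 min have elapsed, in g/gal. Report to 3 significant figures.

0.00444 g/gal

Total volume: dV/dt = Q_in − Q_out = 10.500 gal/min, so V(t) = 880 + 10.500 t and V(144) = 2392.0 gal.
Species balance (pure solvent in): dm/dt = −Q_out · m/V(t).
Separate: dm/m = −Q_out dt/V(t) ⇒ ln(m/m₀) = −(Q_out/(Q_in−Q_out)) ln(V/V₀).
m = m₀ (V₀/V)^(Q_out/(Q_in−Q_out)) = 59.6 × (880/2392.0)^(1.7238) = 10.632 g.
C = m/V = 10.632/2392.0 = 0.0044450 g/gal.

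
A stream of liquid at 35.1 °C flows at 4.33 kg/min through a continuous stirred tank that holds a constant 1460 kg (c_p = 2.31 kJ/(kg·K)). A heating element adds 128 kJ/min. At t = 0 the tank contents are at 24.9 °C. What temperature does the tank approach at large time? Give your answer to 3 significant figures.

47.9 °C

M c_p dT/dt = ṁ c_p (T_in − T) + Q̇.
At steady state dT/dt = 0 ⇒ T_ss = T_in + Q̇/(ṁ c_p) = 35.1 + 128/(4.33·2.31) = 47.897 °C.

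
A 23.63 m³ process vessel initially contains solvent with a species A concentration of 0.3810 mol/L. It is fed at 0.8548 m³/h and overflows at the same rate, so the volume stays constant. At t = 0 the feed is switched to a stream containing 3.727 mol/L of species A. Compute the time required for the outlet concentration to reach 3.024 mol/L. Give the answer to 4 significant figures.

Species balance: V dC/dt = Q(C_in − C) ⇒ τ = V/Q = 27.6439 h.
C(t) = C_in + (C₀ − C_in) e^(−t/τ). Set C = 3.024 and solve for t:
e^(−t/τ) = (C − C_in)/(C₀ − C_in) = (3.024 − 3.727)/(0.3810 − 3.727) = 0.210102
t = −τ ln(…) = 27.6439 × 1.56016 = 43.1290 h.

43.13 h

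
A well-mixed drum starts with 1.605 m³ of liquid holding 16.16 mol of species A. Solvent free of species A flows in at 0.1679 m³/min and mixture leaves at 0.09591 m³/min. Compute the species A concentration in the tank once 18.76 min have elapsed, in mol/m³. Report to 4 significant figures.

2.424 mol/m³

Let m(t) be the amount of species A. Volume: V(t) = V₀ + (Q_in − Q_out) t = 1.605 + 0.0719900 t; V(18.76) = 2.95553 m³.
Species balance (pure solvent in): dm/dt = −Q_out · m/V(t).
Separate: dm/m = −Q_out dt/V(t) ⇒ ln(m/m₀) = −(Q_out/(Q_in−Q_out)) ln(V/V₀).
m = m₀ (V₀/V)^(Q_out/(Q_in−Q_out)) = 16.16 × (1.605/2.95553)^(1.33227) = 7.16434 mol.
C = m/V = 7.16434/2.95553 = 2.42404 mol/m³.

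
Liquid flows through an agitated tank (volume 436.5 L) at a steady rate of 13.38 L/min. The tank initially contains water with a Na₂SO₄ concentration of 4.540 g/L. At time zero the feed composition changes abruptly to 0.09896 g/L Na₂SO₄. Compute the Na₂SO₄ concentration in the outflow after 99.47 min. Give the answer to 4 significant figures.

Mass balance on the solute (V constant): V dC/dt = Q(C_in − C).
Time constant τ = V/Q = 436.5/13.38 = 32.6233 min.
Integrating: C(t) = C_in + (C₀ − C_in) e^(−t/τ).
C(99.47) = 0.09896 + (4.540 − 0.09896)·e^(−99.47/32.6233) = 0.09896 + (4.44104)·0.0474041 = 0.309484 g/L.

0.3095 g/L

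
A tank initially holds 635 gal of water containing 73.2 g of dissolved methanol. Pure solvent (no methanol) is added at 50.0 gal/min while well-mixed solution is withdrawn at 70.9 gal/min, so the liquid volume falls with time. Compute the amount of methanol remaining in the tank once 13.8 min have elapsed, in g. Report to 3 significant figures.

Total volume: dV/dt = Q_in − Q_out = -20.900 gal/min, so V(t) = 635 − 20.900 t and V(13.8) = 346.58 gal.
Solute balance: dm/dt = 0 − Q_out C = −Q_out m/V(t).
Separate: dm/m = −Q_out dt/V(t) ⇒ ln(m/m₀) = −(Q_out/(Q_in−Q_out)) ln(V/V₀).
m = m₀ (V₀/V)^(Q_out/(Q_in−Q_out)) = 73.2 × (635/346.58)^(-3.3923) = 9.3848 g.

9.38 g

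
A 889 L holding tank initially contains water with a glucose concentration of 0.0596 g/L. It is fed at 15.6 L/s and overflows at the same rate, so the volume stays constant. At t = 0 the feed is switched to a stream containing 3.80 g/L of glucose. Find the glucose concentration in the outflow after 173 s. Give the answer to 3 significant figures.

Unsteady species balance (constant V, well mixed): V dC/dt = Q(C_in − C).
Rewrite as dC/dt + C/τ = C_in/τ, τ = V/Q = 56.987 s.
This is linear first-order; C(t) = C_in + (C₀ − C_in) e^(−t/τ).
C(173) = 3.80 + (0.0596 − 3.80)·e^(−173/56.987) = 3.80 + (-3.7404)·0.048038 = 3.6203 g/L.

3.62 g/L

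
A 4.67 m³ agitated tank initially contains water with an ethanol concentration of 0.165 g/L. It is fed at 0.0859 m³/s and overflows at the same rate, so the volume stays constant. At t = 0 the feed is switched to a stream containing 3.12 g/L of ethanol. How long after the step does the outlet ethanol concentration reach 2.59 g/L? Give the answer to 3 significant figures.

Accumulation = in − out for the solute gives V dC/dt = Q(C_in − C), so τ = V/Q = 54.366 s.
C(t) = C_in + (C₀ − C_in) e^(−t/τ). Set C = 2.59 and solve for t:
e^(−t/τ) = (C − C_in)/(C₀ − C_in) = (2.59 − 3.12)/(0.165 − 3.12) = 0.17936
t = −τ ln(…) = 54.366 × 1.7184 = 93.420 s.

93.4 s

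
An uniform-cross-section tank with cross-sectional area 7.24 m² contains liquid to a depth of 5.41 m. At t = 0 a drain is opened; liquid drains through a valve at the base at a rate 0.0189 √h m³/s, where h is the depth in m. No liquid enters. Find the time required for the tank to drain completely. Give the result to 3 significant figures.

1780 s

Accumulation of liquid (constant cross-section A): A dh/dt = −0.0189 √h.
∫ h^(−1/2) dh = −(0.0189/A) ∫ dt, giving 2√h = 2√h₀ − (0.0189/A) t.
Tank is empty when √h = 0: t_empty = 2A√h₀/0.0189.
t_empty = 2·7.24·√5.41/0.0189 = 14.480·2.3259/0.0189 = 1782.0 s.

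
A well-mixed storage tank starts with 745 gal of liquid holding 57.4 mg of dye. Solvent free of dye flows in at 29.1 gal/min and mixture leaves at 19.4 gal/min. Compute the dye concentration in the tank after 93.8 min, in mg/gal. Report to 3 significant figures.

Let m(t) be the amount of dye. Volume: V(t) = V₀ + (Q_in − Q_out) t = 745 + 9.7000 t; V(93.8) = 1654.9 gal.
Species balance (pure solvent in): dm/dt = −Q_out · m/V(t).
dm/m = −Q_out dt/(V₀ + 9.7000 t); integrating gives ln(m/m₀) = −(Q_out/(Q_in−Q_out)) ln(V/V₀).
m = m₀ (V₀/V)^(Q_out/(Q_in−Q_out)) = 57.4 × (745/1654.9)^(2.0000) = 11.633 mg.
C = m/V = 11.633/1654.9 = 0.0070298 mg/gal.

0.00703 mg/gal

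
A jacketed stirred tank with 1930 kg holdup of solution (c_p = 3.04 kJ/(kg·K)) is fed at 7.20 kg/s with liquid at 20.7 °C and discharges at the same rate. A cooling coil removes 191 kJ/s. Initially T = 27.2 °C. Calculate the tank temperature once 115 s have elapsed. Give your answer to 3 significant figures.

Unsteady energy balance on the tank contents: M c_p dT/dt = ṁ c_p (T_in − T) − 191.
Rearrange: dT/dt = (T_ss − T)/τ with τ = M/ṁ = 268.06 s and T_ss = T_in − Q̇/(ṁ c_p) = 11.974 °C.
Integrating: T(t) = T_ss + (T₀ − T_ss) e^(−t/τ).
T(115) = 11.974 + (15.226)·e^(−115/268.06) = 11.974 + (15.226)·0.65115 = 21.888 °C.

21.9 °C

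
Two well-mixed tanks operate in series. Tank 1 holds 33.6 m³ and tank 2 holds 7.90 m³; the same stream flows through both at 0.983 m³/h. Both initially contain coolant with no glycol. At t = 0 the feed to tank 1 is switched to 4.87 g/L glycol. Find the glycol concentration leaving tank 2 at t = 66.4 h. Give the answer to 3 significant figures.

3.96 g/L

Time constants: τᵢ = Vᵢ/Q for each well-mixed tank.
τ₁ = 33.6/0.983 = 34.181 h; τ₂ = 7.90/0.983 = 8.0366 h.
Solving the cascade with C₁(0)=C₂(0)=0 gives C₂(t) = C_in[1 − (τ₁ e^(−t/τ₁) − τ₂ e^(−t/τ₂))/(τ₁ − τ₂)].
At t = 66.4: e^(−t/τ₁) = 0.14333, e^(−t/τ₂) = 0.00025810.
C₂ = 4.87·[1 − (34.181·0.14333 − 8.0366·0.00025810)/(26.144)] = 4.87·0.81269 = 3.9578 g/L.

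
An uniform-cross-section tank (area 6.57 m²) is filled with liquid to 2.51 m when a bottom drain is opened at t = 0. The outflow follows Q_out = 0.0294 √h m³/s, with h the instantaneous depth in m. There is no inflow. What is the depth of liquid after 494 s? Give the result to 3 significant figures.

0.229 m

With no inflow, A dh/dt = −0.0294 √h.
Separate and integrate: 2(√h − √h₀) = −(0.0294/A) t.
√h = √2.51 − 0.0294·494/(2·6.57) = 1.5843 − 1.1053 = 0.47900.
h = 0.47900² = 0.22944 m.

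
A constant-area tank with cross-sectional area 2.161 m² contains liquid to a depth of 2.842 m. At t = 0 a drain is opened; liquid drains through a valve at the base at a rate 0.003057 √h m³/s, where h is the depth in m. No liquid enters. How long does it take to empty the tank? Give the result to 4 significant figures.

2383 s

With no inflow, A dh/dt = −0.003057 √h.
Separate and integrate: 2(√h − √h₀) = −(0.003057/A) t.
Set h = 0: 2√h₀ = (0.003057/A) t_empty ⇒ t_empty = 2A√h₀/0.003057.
t_empty = 2·2.161·√2.842/0.003057 = 4.32200·1.68582/0.003057 = 2383.42 s.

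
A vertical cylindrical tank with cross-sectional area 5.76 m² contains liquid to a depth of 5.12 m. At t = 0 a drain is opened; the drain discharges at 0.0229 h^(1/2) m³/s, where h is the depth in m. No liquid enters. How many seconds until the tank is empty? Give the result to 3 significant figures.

1140 s

Unsteady balance on liquid volume: A dh/dt = −0.0229 √h.
∫ h^(−1/2) dh = −(0.0229/A) ∫ dt, giving 2√h = 2√h₀ − (0.0229/A) t.
Tank is empty when √h = 0: t_empty = 2A√h₀/0.0229.
t_empty = 2·5.76·√5.12/0.0229 = 11.520·2.2627/0.0229 = 1138.3 s.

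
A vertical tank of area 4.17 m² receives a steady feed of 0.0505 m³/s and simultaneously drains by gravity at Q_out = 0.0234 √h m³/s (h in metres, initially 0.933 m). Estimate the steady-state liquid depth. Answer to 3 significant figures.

Volume balance on the tank: A dh/dt = Q_in − 0.0234 √h. At steady state dh/dt = 0:
Q_in = 0.0234 √h_ss ⇒ √h_ss = 0.0505/0.0234 = 2.1581.
h_ss = 2.1581² = 4.6575 m. (Since h₀ = 0.933 m < h_ss, the level will rise toward this value.)

4.66 m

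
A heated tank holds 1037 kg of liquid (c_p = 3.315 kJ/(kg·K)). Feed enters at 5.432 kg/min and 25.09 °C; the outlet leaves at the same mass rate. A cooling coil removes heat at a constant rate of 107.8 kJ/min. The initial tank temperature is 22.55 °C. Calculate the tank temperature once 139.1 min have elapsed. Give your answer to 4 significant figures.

M c_p dT/dt = ṁ c_p (T_in − T) − Q̇.
τ = M/ṁ = 190.906 min; T_ss = T_in − Q̇/(ṁ c_p) = 25.09 − 107.8/(5.432·3.315) = 19.1035 °C.
Integrating: T(t) = T_ss + (T₀ − T_ss) e^(−t/τ).
T(139.1) = 19.1035 + (3.44653)·e^(−139.1/190.906) = 19.1035 + (3.44653)·0.482569 = 20.7667 °C.

20.77 °C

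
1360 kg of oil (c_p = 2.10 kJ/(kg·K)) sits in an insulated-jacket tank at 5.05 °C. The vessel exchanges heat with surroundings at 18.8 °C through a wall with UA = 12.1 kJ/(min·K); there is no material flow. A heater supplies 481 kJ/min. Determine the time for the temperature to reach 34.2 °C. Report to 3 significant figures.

186 min

M c_p dT/dt = −UA(T − T_amb) + Q̇.
τ = M c_p/UA = 236.03 min; T_ss = T_amb + Q̇/UA = 18.8 + 481/12.1 = 58.552 °C.
T(t) = T_ss + (T₀ − T_ss)e^(−t/τ); set T = 34.2:
t = −τ ln[(T − T_ss)/(T₀ − T_ss)] = −236.03 · ln(0.45516) = 185.78 min.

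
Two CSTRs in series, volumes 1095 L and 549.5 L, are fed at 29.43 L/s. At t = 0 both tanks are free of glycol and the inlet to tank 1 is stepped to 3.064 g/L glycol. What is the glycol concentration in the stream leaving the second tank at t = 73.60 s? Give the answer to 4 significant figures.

Species balance on tank i: dCᵢ/dt = (Cᵢ₋₁ − Cᵢ)/τᵢ with τᵢ = Vᵢ/Q.
τ₁ = 1095/29.43 = 37.2069 s; τ₂ = 549.5/29.43 = 18.6714 s.
Solving the cascade with C₁(0)=C₂(0)=0 gives C₂(t) = C_in[1 − (τ₁ e^(−t/τ₁) − τ₂ e^(−t/τ₂))/(τ₁ − τ₂)].
At t = 73.60: e^(−t/τ₁) = 0.138328, e^(−t/τ₂) = 0.0194122.
C₂ = 3.064·[1 − (37.2069·0.138328 − 18.6714·0.0194122)/(18.5355)] = 3.064·0.741884 = 2.27313 g/L.

2.273 g/L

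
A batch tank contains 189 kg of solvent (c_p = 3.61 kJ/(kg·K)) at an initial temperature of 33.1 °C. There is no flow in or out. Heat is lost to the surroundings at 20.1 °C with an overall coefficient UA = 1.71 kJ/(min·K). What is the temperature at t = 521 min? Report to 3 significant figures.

First-law balance (no shaft work): M c_p dT/dt = −UA(T − T_amb).
dT/dt = (T_ss − T)/τ with T_ss = T_amb = 20.100 °C, τ = M c_p/UA = 189·3.61/1.71 = 399.00 min.
T approaches T_ss exponentially: T(t) = T_ss + (T₀ − T_ss) e^(−t/τ).
T(521) = 20.100 + (13.000)·0.27097 = 23.623 °C.

23.6 °C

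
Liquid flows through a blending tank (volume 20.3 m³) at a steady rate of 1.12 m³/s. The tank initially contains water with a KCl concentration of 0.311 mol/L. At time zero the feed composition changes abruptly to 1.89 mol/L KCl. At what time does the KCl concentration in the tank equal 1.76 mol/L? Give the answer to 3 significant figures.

Species balance on the tank: V dC/dt = Q(C_in − C), so τ = V/Q = 18.125 s.
C(t) = C_in + (C₀ − C_in) e^(−t/τ). Set C = 1.76 and solve for t:
e^(−t/τ) = (C − C_in)/(C₀ − C_in) = (1.76 − 1.89)/(0.311 − 1.89) = 0.082331
t = −τ ln(…) = 18.125 × 2.4970 = 45.258 s.

45.3 s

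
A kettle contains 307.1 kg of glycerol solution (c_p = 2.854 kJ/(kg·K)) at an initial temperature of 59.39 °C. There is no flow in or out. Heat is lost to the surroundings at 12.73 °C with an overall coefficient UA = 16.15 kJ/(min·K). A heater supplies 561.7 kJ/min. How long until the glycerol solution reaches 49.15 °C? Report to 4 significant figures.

107.5 min

Lumped-capacitance energy balance: M c_p dT/dt = UA(T_amb − T) + Q̇.
τ = M c_p/UA = 54.2702 min; T_ss = T_amb + Q̇/UA = 12.73 + 561.7/16.15 = 47.5102 °C.
T(t) = T_ss + (T₀ − T_ss)e^(−t/τ); set T = 49.15:
t = −τ ln[(T − T_ss)/(T₀ − T_ss)] = −54.2702 · ln(0.138034) = 107.469 min.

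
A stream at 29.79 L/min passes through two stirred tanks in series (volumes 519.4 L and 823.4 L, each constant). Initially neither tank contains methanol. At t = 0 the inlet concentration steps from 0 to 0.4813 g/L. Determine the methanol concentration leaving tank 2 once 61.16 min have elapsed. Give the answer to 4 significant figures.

Each tank obeys Vᵢ dCᵢ/dt = Q(Cᵢ₋₁ − Cᵢ), so τᵢ = Vᵢ/Q.
τ₁ = 519.4/29.79 = 17.4354 min; τ₂ = 823.4/29.79 = 27.6401 min.
Tank 1: C₁ = C_in(1 − e^(−t/τ₁)). Tank 2 (τ₁ ≠ τ₂): C₂ = C_in[1 − (τ₁ e^(−t/τ₁) − τ₂ e^(−t/τ₂))/(τ₁ − τ₂)].
At t = 61.16: e^(−t/τ₁) = 0.0299625, e^(−t/τ₂) = 0.109402.
C₂ = 0.4813·[1 − (17.4354·0.0299625 − 27.6401·0.109402)/(-10.2048)] = 0.4813·0.754871 = 0.363319 g/L.

0.3633 g/L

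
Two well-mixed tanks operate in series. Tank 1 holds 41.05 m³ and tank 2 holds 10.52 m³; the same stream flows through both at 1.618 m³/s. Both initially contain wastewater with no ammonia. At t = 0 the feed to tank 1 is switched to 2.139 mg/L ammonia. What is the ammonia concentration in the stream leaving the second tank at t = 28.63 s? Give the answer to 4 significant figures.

Each tank obeys Vᵢ dCᵢ/dt = Q(Cᵢ₋₁ − Cᵢ), so τᵢ = Vᵢ/Q.
τ₁ = 41.05/1.618 = 25.3708 s; τ₂ = 10.52/1.618 = 6.50185 s.
Tank 1: C₁ = C_in(1 − e^(−t/τ₁)). Tank 2 (τ₁ ≠ τ₂): C₂ = C_in[1 − (τ₁ e^(−t/τ₁) − τ₂ e^(−t/τ₂))/(τ₁ − τ₂)].
At t = 28.63: e^(−t/τ₁) = 0.323531, e^(−t/τ₂) = 0.0122362.
C₂ = 2.139·[1 − (25.3708·0.323531 − 6.50185·0.0122362)/(18.8690)] = 2.139·0.569204 = 1.21753 mg/L.

1.218 mg/L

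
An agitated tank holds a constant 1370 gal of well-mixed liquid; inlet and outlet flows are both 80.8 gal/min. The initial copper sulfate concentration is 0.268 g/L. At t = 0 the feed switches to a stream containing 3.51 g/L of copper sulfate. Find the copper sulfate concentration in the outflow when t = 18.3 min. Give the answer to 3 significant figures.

2.41 g/L

Mass balance on the solute (V constant): V dC/dt = Q(C_in − C).
Time constant τ = V/Q = 1370/80.8 = 16.955 min.
C approaches C_in exponentially: C(t) = C_in + (C₀ − C_in) e^(−t/τ).
C(18.3) = 3.51 + (0.268 − 3.51)·e^(−18.3/16.955) = 3.51 + (-3.2420)·0.33983 = 2.4083 g/L.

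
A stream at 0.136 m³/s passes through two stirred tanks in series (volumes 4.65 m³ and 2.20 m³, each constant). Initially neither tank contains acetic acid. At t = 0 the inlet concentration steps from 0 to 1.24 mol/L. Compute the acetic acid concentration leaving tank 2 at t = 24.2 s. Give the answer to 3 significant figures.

0.330 mol/L

Species balance on tank i: dCᵢ/dt = (Cᵢ₋₁ − Cᵢ)/τᵢ with τᵢ = Vᵢ/Q.
τ₁ = 4.65/0.136 = 34.191 s; τ₂ = 2.20/0.136 = 16.176 s.
Solving the cascade with C₁(0)=C₂(0)=0 gives C₂(t) = C_in[1 − (τ₁ e^(−t/τ₁) − τ₂ e^(−t/τ₂))/(τ₁ − τ₂)].
At t = 24.2: e^(−t/τ₁) = 0.49273, e^(−t/τ₂) = 0.22402.
C₂ = 1.24·[1 − (34.191·0.49273 − 16.176·0.22402)/(18.015)] = 1.24·0.26598 = 0.32981 mol/L.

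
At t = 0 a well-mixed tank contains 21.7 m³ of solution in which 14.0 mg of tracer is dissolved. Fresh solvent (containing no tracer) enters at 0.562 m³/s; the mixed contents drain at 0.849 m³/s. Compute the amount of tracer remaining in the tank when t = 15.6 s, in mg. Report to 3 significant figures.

Total volume: dV/dt = Q_in − Q_out = -0.28700 m³/s, so V(t) = 21.7 − 0.28700 t and V(15.6) = 17.223 m³.
Species balance (pure solvent in): dm/dt = −Q_out · m/V(t).
Separate: dm/m = −Q_out dt/V(t) ⇒ ln(m/m₀) = −(Q_out/(Q_in−Q_out)) ln(V/V₀).
m = m₀ (V₀/V)^(Q_out/(Q_in−Q_out)) = 14.0 × (21.7/17.223)^(-2.9582) = 7.0673 mg.

7.07 mg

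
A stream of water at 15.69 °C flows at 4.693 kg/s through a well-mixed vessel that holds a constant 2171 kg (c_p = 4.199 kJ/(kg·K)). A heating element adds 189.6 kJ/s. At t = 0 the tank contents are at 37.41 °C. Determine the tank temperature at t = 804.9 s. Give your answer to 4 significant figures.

Heat balance on the well-mixed liquid: M c_p dT/dt = ṁ c_p (T_in − T) + 189.6.
τ = M/ṁ = 462.604 s; T_ss = T_in + Q̇/(ṁ c_p) = 15.69 + 189.6/(4.693·4.199) = 25.3115 °C.
Solution: T(t) = T_ss + (T₀ − T_ss) e^(−t/τ).
T(804.9) = 25.3115 + (12.0985)·e^(−804.9/462.604) = 25.3115 + (12.0985)·0.175532 = 27.4352 °C.

27.44 °C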